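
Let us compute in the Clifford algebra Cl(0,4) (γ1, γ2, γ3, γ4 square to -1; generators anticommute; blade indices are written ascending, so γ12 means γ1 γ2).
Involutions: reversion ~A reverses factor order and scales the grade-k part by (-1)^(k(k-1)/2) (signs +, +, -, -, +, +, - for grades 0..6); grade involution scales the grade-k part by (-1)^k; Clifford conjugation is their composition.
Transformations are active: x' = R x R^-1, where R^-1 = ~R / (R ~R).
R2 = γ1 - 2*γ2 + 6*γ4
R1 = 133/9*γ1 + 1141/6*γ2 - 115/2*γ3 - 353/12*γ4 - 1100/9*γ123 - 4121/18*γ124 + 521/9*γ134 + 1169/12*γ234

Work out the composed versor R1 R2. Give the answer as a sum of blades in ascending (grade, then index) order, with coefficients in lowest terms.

Distribute over the terms of R2 (each basis-blade product reordered to ascending indices, repeated generators contracted through their squares):
R1 (γ1) = -133/9 - 1141/6*γ12 + 115/2*γ13 + 353/12*γ14 + 1100/9*γ23 + 4121/18*γ24 - 521/9*γ34 - 1169/12*γ1234
R1 (-2*γ2) = 1141/3 - 266/9*γ12 + 2200/9*γ13 + 4121/9*γ14 - 115*γ23 - 353/6*γ24 + 1169/6*γ34 - 1042/9*γ1234
R1 (6*γ4) = 353/2 + 4121/3*γ12 - 1042/3*γ13 + 266/3*γ14 - 1169/2*γ23 + 1141*γ24 - 345*γ34 - 2200/3*γ1234
Summing the partial products and collecting blades:
Answer: 9757/18 + 20771/18*γ12 - 817/18*γ13 + 20735/36*γ14 - 10391/18*γ23 + 11800/9*γ24 - 3745/18*γ34 - 34075/36*γ1234


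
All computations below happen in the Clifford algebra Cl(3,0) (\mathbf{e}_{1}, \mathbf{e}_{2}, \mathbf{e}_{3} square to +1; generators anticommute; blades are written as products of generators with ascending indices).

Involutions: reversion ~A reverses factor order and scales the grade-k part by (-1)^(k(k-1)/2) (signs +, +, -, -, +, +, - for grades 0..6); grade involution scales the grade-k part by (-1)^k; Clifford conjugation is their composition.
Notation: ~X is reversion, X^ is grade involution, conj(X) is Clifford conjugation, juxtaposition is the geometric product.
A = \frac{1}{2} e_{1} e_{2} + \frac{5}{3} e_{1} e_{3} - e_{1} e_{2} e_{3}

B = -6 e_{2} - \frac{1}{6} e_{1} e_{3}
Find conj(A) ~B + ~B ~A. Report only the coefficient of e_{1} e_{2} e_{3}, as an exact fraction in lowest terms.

first term: \frac{5}{18} + 3 e_{1} - \frac{1}{6} e_{2} - 6 e_{1} e_{3} + \frac{1}{12} e_{2} e_{3} - 10 e_{1} e_{2} e_{3}
second term: \frac{5}{18} - 3 e_{1} + \frac{1}{6} e_{2} + 6 e_{1} e_{3} - \frac{1}{12} e_{2} e_{3} - 10 e_{1} e_{2} e_{3}
Answer: -20


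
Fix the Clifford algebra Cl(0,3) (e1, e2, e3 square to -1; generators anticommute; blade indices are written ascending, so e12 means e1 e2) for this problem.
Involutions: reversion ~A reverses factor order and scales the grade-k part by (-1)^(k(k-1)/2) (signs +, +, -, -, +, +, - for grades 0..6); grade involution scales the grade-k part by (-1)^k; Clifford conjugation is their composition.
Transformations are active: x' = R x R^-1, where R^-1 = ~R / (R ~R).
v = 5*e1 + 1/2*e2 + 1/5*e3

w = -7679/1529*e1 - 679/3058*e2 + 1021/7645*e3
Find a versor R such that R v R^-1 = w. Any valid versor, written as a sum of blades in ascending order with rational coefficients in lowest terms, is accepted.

Sketch: the shared square -2529/100 makes R = v + w = -34/1529*e1 + 425/1529*e2 + 510/1529*e3 the natural versor; its sandwich fixes that direction, negates (v - w)/2, and sends v to w.
Answer: -34/1529*e1 + 425/1529*e2 + 510/1529*e3


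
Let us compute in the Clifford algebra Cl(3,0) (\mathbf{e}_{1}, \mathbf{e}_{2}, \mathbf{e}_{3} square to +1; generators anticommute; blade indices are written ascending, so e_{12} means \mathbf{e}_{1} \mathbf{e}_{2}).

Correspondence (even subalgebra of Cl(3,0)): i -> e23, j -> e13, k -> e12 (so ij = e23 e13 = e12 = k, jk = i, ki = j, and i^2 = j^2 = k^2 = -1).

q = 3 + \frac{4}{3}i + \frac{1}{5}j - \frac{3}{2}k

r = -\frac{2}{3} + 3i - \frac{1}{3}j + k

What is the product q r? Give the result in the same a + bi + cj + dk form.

In blades: q = 3 - \frac{3}{2} e_{12} + \frac{1}{5} e_{13} + \frac{4}{3} e_{23}, r = -\frac{2}{3} + e_{12} - \frac{1}{3} e_{13} + 3 e_{23}.
Distribute q over r term by term (generator squares from the signature, products reordered to ascending indices): (3)*r = -2 + 3 e_{12} - e_{13} + 9 e_{23}; (-\frac{3}{2} e_{12})*r = \frac{3}{2} + e_{12} - \frac{9}{2} e_{13} - \frac{1}{2} e_{23}; (\frac{1}{5} e_{13})*r = \frac{1}{15} - \frac{3}{5} e_{12} - \frac{2}{15} e_{13} + \frac{1}{5} e_{23}; (\frac{4}{3} e_{23})*r = -4 - \frac{4}{9} e_{12} - \frac{4}{3} e_{13} - \frac{8}{9} e_{23}.
Sum: -\frac{133}{30} + \frac{133}{45} e_{12} - \frac{209}{30} e_{13} + \frac{703}{90} e_{23}; translating back through the correspondence:
Answer: -\frac{133}{30} + \frac{703}{90}i - \frac{209}{30}j + \frac{133}{45}k


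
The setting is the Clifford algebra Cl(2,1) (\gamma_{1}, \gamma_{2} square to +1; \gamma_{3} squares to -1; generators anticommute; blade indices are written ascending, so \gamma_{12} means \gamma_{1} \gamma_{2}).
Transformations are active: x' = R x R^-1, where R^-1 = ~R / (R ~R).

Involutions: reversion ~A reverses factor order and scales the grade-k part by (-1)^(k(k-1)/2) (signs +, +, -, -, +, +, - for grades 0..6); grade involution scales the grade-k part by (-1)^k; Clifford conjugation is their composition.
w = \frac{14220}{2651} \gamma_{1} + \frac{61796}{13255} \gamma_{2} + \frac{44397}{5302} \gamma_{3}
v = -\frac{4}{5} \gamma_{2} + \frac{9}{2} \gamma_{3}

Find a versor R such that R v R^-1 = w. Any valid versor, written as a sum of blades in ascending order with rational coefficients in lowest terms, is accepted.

Take R = v + w = \frac{14220}{2651} \gamma_{1} + \frac{51192}{13255} \gamma_{2} + \frac{34128}{2651} \gamma_{3}. Because q(v) = q(w) = -\frac{1961}{100}, conjugation by R sends v exactly to w.
Answer: \frac{14220}{2651} \gamma_{1} + \frac{51192}{13255} \gamma_{2} + \frac{34128}{2651} \gamma_{3}


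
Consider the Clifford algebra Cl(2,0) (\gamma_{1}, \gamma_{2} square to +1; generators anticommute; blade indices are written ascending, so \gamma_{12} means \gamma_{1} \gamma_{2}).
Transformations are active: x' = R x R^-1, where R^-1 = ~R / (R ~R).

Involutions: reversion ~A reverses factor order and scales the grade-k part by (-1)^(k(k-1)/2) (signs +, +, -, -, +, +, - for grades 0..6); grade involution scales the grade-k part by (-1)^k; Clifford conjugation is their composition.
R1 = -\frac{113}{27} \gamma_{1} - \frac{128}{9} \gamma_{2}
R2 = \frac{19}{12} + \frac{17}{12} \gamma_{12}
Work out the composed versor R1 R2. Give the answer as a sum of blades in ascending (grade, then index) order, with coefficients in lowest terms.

Distribute over the terms of R1 (each basis-blade product reordered to ascending indices, repeated generators contracted through their squares):
(-\frac{113}{27} \gamma_{1}) R2 = -\frac{2147}{324} \gamma_{1} - \frac{1921}{324} \gamma_{2}
(-\frac{128}{9} \gamma_{2}) R2 = \frac{544}{27} \gamma_{1} - \frac{608}{27} \gamma_{2}
Summing the partial products and collecting blades:
Answer: \frac{4381}{324} \gamma_{1} - \frac{9217}{324} \gamma_{2}


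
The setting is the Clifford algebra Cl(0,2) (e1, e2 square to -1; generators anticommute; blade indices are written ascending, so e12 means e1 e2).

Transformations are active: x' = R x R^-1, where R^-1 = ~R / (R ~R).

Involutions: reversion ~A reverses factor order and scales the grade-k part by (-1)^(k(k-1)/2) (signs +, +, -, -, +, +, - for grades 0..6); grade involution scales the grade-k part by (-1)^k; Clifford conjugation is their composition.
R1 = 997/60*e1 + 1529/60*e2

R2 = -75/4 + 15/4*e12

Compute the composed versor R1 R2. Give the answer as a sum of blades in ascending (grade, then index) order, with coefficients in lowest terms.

Distribute over the terms of R1 (each basis-blade product reordered to ascending indices, repeated generators contracted through their squares):
(997/60*e1) R2 = -4985/16*e1 - 997/16*e2
(1529/60*e2) R2 = 1529/16*e1 - 7645/16*e2
Summing the partial products and collecting blades:
Answer: -216*e1 - 4321/8*e2


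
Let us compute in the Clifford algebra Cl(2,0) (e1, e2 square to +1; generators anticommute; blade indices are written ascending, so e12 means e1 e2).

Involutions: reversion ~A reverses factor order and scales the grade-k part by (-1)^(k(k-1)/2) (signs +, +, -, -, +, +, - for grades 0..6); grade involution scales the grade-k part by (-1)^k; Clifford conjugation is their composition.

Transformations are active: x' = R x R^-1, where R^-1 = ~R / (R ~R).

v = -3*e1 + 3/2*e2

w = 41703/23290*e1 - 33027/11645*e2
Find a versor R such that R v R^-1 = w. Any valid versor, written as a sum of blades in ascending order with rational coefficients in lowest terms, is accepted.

Take R = v + w = -28167/23290*e1 - 31119/23290*e2. Because q(v) = q(w) = 45/4, conjugation by R sends v exactly to w.
Answer: -28167/23290*e1 - 31119/23290*e2


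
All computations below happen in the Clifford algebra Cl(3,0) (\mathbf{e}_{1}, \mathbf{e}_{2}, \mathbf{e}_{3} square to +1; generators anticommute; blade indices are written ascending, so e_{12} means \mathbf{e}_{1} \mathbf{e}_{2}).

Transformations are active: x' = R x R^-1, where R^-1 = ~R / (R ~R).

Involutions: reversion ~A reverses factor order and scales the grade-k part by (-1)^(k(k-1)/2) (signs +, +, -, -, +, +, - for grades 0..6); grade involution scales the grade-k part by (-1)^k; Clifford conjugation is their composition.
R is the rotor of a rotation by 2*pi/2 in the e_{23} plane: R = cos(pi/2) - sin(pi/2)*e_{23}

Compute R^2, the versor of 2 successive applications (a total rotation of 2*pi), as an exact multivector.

Because a rotor carries half the rotation angle, composing 2 copies of this e_{23}-plane rotor multiplies the phase: 2*(pi/2) = \pi, hence R^2 = cos(\pi) - sin(\pi)*e_{23}.
cos(\pi) = -1 and sin(\pi) = 0, so R^2 = -1. The total rotation 2*pi is 1 full turn, so every vector returns to itself, yet the rotor is -1, on the OTHER sheet of the double cover (an odd number of 2*pi turns).
Answer: -1


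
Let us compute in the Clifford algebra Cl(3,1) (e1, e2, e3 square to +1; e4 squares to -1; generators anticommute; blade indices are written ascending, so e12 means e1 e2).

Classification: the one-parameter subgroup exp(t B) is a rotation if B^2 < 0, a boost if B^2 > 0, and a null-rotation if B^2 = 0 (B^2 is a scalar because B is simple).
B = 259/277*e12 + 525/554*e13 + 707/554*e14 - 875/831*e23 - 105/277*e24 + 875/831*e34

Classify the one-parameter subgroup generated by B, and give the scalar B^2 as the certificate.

B^2 term by term: the squares give (259/277)^2*(e12)^2 + (525/554)^2*(e13)^2 + (707/554)^2*(e14)^2 + (-875/831)^2*(e23)^2 + (-105/277)^2*(e24)^2 + (875/831)^2*(e34)^2 = 67081/76729*(-1) + 275625/306916*(-1) + 499849/306916*(+1) + 765625/690561*(-1) + 11025/76729*(+1) + 765625/690561*(+1) = 0 (each basis 2-blade squares to minus the product of its generators' squares); cross terms between blades sharing an index anticommute and cancel; the commuting (index-disjoint) pairs give grade-4 terms 2*c*c'*(blade product), which cancel blade by blade — e1234: 453250/230187 + 55125/76729 - 618625/230187 = 0 — confirming B is simple. So B^2 = 0.
Answer: null-rotation, certificate B^2 = 0. Because 0 is invariant under every versor sandwich, the classification follows from its sign alone.


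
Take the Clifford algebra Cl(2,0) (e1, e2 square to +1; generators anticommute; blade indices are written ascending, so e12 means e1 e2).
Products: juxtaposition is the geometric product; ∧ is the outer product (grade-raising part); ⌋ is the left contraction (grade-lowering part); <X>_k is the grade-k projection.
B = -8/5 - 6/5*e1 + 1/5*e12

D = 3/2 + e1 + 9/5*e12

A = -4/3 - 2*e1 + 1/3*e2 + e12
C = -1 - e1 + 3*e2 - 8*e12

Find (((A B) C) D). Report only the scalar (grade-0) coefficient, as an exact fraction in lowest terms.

step 1: 13/3 + 71/15*e1 + 4/15*e2 - 22/15*e12
step 2: -20 - 34/3*e1 - 133/5*e2 - 281/15*e12
step 3: -571/75 + 272/25*e1 - 1247/30*e2 - 75/2*e12
Answer: -571/75


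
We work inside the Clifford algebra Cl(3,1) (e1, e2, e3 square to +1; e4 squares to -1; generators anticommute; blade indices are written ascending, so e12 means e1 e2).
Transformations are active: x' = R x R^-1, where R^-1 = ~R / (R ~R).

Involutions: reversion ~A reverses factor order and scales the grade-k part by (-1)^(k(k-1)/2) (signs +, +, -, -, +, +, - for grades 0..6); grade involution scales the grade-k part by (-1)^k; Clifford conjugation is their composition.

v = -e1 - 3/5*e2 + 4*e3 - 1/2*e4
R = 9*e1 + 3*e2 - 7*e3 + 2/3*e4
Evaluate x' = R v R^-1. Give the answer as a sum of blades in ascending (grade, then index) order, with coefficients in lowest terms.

~R = 9*e1 + 3*e2 - 7*e3 + 2/3*e4, and R ~R = 1247/9, so R^-1 = ~R / (1247/9).
R v = -577/15 - 12/5*e12 + 29*e13 - 23/6*e14 + 39/5*e23 - 11/10*e24 + 5/6*e34
Answer: -24923/6235*e1 - 1329/1247*e2 - 706/6235*e3 + 1619/12470*e4


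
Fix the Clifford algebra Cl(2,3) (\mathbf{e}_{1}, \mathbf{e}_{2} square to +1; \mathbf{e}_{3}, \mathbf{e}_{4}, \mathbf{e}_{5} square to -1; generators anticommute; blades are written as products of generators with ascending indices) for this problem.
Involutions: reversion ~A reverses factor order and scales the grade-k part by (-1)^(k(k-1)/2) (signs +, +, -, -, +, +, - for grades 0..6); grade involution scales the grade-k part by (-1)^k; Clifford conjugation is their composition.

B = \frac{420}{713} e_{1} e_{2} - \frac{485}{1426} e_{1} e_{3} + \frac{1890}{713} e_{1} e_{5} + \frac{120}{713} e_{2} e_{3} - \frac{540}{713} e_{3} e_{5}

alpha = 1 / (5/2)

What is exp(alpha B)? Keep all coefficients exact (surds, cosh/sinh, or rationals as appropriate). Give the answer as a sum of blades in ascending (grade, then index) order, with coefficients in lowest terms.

B^2 term by term: the squares give (\frac{420}{713})^2*(e_{1} e_{2})^2 + (-\frac{485}{1426})^2*(e_{1} e_{3})^2 + (\frac{1890}{713})^2*(e_{1} e_{5})^2 + (\frac{120}{713})^2*(e_{2} e_{3})^2 + (-\frac{540}{713})^2*(e_{3} e_{5})^2 = \frac{176400}{508369}*(-1) + \frac{235225}{2033476}*(+1) + \frac{3572100}{508369}*(+1) + \frac{14400}{508369}*(+1) + \frac{291600}{508369}*(-1) = \frac{25}{4} (each basis 2-blade squares to minus the product of its generators' squares); cross terms between blades sharing an index anticommute and cancel; the commuting (index-disjoint) pairs give grade-4 terms 2*c*c'*(blade product), which cancel blade by blade — e_{1} e_{2} e_{3} e_{5}: -\frac{453600}{508369} + \frac{453600}{508369} = 0 — confirming B is simple. So B^2 = \frac{25}{4}.
B^2 = \frac{25}{4} — the series telescopes hyperbolically here: l = \frac{5}{2}, alpha*l = 1, so exp(alpha B) = cosh(1) + (sinh(1)/(\frac{5}{2}))*B = \cosh{\left(1 \right)} + (\frac{2 \sinh{\left(1 \right)}}{5})*B.
Answer: \cosh{\left(1 \right)} + \frac{168 \sinh{\left(1 \right)}}{713} e_{1} e_{2} - \frac{97 \sinh{\left(1 \right)}}{713} e_{1} e_{3} + \frac{756 \sinh{\left(1 \right)}}{713} e_{1} e_{5} + \frac{48 \sinh{\left(1 \right)}}{713} e_{2} e_{3} - \frac{216 \sinh{\left(1 \right)}}{713} e_{3} e_{5}


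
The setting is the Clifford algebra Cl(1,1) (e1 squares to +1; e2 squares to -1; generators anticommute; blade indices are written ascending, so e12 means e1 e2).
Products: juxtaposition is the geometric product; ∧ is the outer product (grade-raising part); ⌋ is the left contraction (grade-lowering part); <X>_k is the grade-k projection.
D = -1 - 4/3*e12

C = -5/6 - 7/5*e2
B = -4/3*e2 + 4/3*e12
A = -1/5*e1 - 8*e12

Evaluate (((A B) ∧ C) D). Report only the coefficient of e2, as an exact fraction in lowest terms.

step 1: -32/3 - 32/3*e1 - 4/15*e2 + 4/15*e12
step 2: 80/9 + 80/9*e1 + 682/45*e2 + 662/45*e12
step 3: -3848/135 - 3928/135*e1 - 3646/135*e2 - 3586/135*e12
Answer: -3646/135


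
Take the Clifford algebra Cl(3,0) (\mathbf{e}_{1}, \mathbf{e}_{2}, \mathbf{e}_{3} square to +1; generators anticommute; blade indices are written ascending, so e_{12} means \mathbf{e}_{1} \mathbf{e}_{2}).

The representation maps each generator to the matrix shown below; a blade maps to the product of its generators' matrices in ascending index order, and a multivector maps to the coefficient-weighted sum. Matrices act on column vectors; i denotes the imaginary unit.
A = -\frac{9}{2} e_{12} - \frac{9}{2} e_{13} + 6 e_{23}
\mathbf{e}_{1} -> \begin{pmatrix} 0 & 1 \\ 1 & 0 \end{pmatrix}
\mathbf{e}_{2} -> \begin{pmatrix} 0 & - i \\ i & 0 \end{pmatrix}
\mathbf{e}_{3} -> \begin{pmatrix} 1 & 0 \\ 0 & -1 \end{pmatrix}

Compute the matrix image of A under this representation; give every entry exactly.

Bivector images (products of the table entries): rho(e_{12}) = rho(\mathbf{e}_{1})rho(\mathbf{e}_{2}) = \begin{pmatrix} i & 0 \\ 0 & - i \end{pmatrix}; rho(e_{13}) = rho(\mathbf{e}_{1})rho(\mathbf{e}_{3}) = \begin{pmatrix} 0 & -1 \\ 1 & 0 \end{pmatrix}; rho(e_{23}) = rho(\mathbf{e}_{2})rho(\mathbf{e}_{3}) = \begin{pmatrix} 0 & i \\ i & 0 \end{pmatrix}.
M = (-\frac{9}{2})*rho(e_{12}) + (-\frac{9}{2})*rho(e_{13}) + (6)*rho(e_{23}), summed entrywise:
Answer: \begin{pmatrix} - \frac{9 i}{2} & \frac{9}{2} + 6 i \\ - \frac{9}{2} + 6 i & \frac{9 i}{2} \end{pmatrix}


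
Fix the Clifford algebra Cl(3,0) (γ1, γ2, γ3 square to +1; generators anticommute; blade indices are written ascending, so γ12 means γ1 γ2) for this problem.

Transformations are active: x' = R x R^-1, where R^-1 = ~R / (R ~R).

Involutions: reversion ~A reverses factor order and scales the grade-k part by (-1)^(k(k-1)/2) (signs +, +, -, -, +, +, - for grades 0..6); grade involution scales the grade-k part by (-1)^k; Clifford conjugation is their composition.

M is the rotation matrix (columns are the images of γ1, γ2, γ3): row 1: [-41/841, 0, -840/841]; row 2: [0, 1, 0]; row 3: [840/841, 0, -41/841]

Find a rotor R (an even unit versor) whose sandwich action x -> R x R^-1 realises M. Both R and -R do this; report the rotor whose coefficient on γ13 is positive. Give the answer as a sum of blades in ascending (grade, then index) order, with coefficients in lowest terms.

Method: write R = a + b12*γ12 + b13*γ13 + b23*γ23 with a^2 + b12^2 + b13^2 + b23^2 = 1 (so R^-1 = ~R). Expanding the columns R e_j ~R gives tr M = 4a^2 - 1 and, from the antisymmetric part, M21 - M12 = -4a*b12, M13 - M31 = 4a*b13, M32 - M23 = -4a*b23.
Here tr M = 759/841, so a^2 = (1 + tr M)/4 = 400/841 and a = ±20/29. Taking a = 20/29: M21 - M12 = 0, M13 - M31 = -1680/841, M32 - M23 = 0, giving b12 = 0, b13 = -21/29, b23 = 0, i.e. R = 20/29 - 21/29*γ13.
Its γ13 coefficient is negative, so report the other preimage -R.
Answer: -20/29 + 21/29*γ13. Key observation: the double cover Spin(3) -> SO(3) sends R and -R to the same matrix (trace 759/841 here), so the stated sign of the γ13 coefficient is what selects one sheet.


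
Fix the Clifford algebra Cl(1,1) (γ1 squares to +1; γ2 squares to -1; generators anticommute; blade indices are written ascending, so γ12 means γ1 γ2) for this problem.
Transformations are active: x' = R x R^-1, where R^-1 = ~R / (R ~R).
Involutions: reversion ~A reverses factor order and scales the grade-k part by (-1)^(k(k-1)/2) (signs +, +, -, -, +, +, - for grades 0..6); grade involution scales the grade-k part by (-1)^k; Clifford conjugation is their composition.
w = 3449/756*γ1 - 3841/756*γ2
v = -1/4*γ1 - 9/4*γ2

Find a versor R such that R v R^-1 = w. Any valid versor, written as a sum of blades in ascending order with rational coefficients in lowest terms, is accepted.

A norm check does it: q(v) = q(w) = -5, hence R = v + w = 815/189*γ1 - 2771/378*γ2 realises the map — parallel part kept, (v - w)/2 negated, v carried to w.
Answer: 815/189*γ1 - 2771/378*γ2


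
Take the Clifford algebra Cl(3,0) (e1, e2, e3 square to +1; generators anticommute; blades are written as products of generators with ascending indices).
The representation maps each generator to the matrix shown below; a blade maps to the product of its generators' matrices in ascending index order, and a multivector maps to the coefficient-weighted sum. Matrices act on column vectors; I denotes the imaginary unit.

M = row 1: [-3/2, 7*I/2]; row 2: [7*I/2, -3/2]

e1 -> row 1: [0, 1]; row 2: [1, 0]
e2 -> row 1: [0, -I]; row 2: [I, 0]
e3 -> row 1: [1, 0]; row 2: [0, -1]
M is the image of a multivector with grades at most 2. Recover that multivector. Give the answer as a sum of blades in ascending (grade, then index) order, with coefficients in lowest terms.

Method: 1, rho(e1), rho(e2), rho(e3) form a trace-orthogonal basis of the 2x2 complex matrices (tr(X Y) = 2 if X = Y, else 0), so M = m0*1 + m1*rho(e1) + m2*rho(e2) + m3*rho(e3) with m0 = tr(M)/2 = -3/2, m1 = tr(M rho(e1))/2 = 7*I/2, m2 = tr(M rho(e2))/2 = 0, m3 = tr(M rho(e3))/2 = 0.
Multiplying table entries, the bivector images are rho(e1 e2) = I*rho(e3), rho(e1 e3) = -I*rho(e2), rho(e2 e3) = I*rho(e1); with real blade coefficients the real parts of m0..m3 are the coefficients of 1, e1, e2, e3 and the imaginary parts give the bivectors (e2 e3: Im m1, e1 e3: -Im m2, e1 e2: Im m3).
Answer: -3/2 + 7/2*e2 e3


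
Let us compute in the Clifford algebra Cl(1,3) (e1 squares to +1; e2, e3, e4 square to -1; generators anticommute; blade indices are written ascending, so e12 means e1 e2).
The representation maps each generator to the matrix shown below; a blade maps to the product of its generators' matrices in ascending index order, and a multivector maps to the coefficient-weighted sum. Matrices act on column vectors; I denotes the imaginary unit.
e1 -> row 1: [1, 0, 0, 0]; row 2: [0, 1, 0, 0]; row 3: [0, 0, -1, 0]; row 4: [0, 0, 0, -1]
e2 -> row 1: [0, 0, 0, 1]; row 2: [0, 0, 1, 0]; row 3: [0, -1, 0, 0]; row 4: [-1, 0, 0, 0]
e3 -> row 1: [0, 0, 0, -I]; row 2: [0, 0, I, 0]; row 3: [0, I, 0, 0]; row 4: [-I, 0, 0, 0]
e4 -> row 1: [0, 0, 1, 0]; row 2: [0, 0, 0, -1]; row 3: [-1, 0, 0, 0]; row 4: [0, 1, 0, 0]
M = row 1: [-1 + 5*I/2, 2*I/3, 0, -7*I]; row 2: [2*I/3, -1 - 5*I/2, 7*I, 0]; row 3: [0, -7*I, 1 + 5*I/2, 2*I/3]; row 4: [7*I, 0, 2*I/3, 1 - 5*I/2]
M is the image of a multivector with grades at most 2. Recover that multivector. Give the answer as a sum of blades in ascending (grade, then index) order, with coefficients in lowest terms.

Method: the blade images are trace-orthogonal — tr(rho(e_A) rho(e_B)^-1) = 4 if A = B and 0 otherwise — and rho(e_A)^-1 = (e_A)^2 * rho(e_A) with (e_A)^2 = +1 or -1, so the coefficient of e_A in the preimage is (e_A)^2 * tr(M rho(e_A))/4.
Nonzero projections over blades of grade <= 2: e1: (e1)^2 = +1, tr(M rho(e1)) = -4, coefficient -1; e13: (e13)^2 = +1, tr(M rho(e13)) = 28, coefficient 7; e23: (e23)^2 = -1, tr(M rho(e23)) = 10, coefficient -5/2; e34: (e34)^2 = -1, tr(M rho(e34)) = 8/3, coefficient -2/3. Every other blade of grade <= 2 projects to 0.
Answer: -e1 + 7*e13 - 5/2*e23 - 2/3*e34


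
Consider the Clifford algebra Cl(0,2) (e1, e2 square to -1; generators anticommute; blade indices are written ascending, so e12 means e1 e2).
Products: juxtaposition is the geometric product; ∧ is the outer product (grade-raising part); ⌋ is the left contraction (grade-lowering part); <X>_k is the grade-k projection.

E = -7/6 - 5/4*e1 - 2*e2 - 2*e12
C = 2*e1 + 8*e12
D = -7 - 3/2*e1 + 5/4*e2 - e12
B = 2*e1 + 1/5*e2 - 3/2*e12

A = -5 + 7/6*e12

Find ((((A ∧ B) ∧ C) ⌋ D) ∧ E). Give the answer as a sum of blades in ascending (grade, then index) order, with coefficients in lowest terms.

step 1: -10*e1 - e2 + 15/2*e12
step 2: 2*e12
step 3: 2
step 4: -7/3 - 5/2*e1 - 4*e2 - 4*e12
Answer: -7/3 - 5/2*e1 - 4*e2 - 4*e12


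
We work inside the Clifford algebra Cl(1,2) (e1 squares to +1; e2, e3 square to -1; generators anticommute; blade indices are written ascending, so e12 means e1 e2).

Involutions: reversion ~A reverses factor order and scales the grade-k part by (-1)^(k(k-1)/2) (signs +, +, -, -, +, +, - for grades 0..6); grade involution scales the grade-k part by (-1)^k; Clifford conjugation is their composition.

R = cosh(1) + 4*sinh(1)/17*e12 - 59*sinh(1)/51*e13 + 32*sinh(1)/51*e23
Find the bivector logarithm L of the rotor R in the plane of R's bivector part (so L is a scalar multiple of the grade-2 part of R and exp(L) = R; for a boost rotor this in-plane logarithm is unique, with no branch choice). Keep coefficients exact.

The scalar part of R is cosh(1), which determines |rapidity| via cosh; the sign lives in the bivector part, and pairing them (bivector part over sinh of the rapidity = the plane) gives the unique in-plane L = rapidity * plane.
Concretely: cosh(rapidity) = cosh(1) gives rapidity = ±1, and since rapidity/sinh(rapidity) is even the sign is immaterial: L = (rapidity/sinh(rapidity)) * <R>_2 = (1/sinh(1)) * <R>_2.
Answer: 4/17*e12 - 59/51*e13 + 32/51*e23


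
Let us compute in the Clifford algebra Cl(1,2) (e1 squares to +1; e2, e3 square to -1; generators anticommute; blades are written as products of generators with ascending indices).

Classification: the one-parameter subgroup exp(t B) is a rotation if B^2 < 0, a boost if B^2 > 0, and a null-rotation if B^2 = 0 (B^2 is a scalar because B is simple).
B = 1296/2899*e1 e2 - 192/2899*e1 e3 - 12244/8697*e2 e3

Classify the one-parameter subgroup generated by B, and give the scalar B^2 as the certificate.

B^2 term by term: the squares give (1296/2899)^2*(e1 e2)^2 + (-192/2899)^2*(e1 e3)^2 + (-12244/8697)^2*(e2 e3)^2 = 1679616/8404201*(+1) + 36864/8404201*(+1) + 149915536/75637809*(-1) = -16/9 (each basis 2-blade squares to minus the product of its generators' squares); cross terms between blades sharing an index anticommute and cancel. So B^2 = -16/9.
Answer: rotation, certificate B^2 = -16/9. B^2 = -16/9 is basis-independent, so its sign is the whole story.


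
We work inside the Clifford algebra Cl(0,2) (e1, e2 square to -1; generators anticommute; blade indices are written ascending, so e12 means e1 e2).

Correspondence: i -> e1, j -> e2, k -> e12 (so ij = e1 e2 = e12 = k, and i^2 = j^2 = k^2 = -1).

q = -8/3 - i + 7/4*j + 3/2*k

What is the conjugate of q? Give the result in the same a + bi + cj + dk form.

In blades: q = -8/3 - e1 + 7/4*e2 + 3/2*e12.
Conjugation here is Clifford conjugation: the scalar is fixed and the grade-1 and grade-2 blades all flip sign, giving -8/3 + e1 - 7/4*e2 - 3/2*e12; translating back:
Answer: -8/3 + i - 7/4*j - 3/2*k


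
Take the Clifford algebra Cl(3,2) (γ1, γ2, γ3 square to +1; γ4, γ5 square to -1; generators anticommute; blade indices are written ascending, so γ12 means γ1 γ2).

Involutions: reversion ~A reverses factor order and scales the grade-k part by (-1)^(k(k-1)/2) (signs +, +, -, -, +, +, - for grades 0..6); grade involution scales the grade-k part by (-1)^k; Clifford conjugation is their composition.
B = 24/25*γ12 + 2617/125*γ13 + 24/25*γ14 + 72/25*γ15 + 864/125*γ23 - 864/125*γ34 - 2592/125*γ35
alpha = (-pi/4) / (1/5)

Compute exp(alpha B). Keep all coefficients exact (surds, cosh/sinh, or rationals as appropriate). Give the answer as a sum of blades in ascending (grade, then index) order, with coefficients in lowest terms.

B^2 term by term: the squares give (24/25)^2*(γ12)^2 + (2617/125)^2*(γ13)^2 + (24/25)^2*(γ14)^2 + (72/25)^2*(γ15)^2 + (864/125)^2*(γ23)^2 + (-864/125)^2*(γ34)^2 + (-2592/125)^2*(γ35)^2 = 576/625*(-1) + 6848689/15625*(-1) + 576/625*(+1) + 5184/625*(+1) + 746496/15625*(-1) + 746496/15625*(+1) + 6718464/15625*(+1) = -1/25 (each basis 2-blade squares to minus the product of its generators' squares); cross terms between blades sharing an index anticommute and cancel; the commuting (index-disjoint) pairs give grade-4 terms 2*c*c'*(blade product), which cancel blade by blade — γ1234: -41472/3125 + 41472/3125 = 0; γ1235: -124416/3125 + 124416/3125 = 0; γ1345: 124416/3125 - 124416/3125 = 0 — confirming B is simple. So B^2 = -1/25.
B^2 = -1/25 — the series telescopes trigonometrically here: l = 1/5, alpha*l = -pi/4, so exp(alpha B) = cos(-pi/4) + (sin(-pi/4)/(1/5))*B = sqrt(2)/2 + (-5*sqrt(2)/2)*B.
Answer: sqrt(2)/2 - 12*sqrt(2)/5*γ12 - 2617*sqrt(2)/50*γ13 - 12*sqrt(2)/5*γ14 - 36*sqrt(2)/5*γ15 - 432*sqrt(2)/25*γ23 + 432*sqrt(2)/25*γ34 + 1296*sqrt(2)/25*γ35


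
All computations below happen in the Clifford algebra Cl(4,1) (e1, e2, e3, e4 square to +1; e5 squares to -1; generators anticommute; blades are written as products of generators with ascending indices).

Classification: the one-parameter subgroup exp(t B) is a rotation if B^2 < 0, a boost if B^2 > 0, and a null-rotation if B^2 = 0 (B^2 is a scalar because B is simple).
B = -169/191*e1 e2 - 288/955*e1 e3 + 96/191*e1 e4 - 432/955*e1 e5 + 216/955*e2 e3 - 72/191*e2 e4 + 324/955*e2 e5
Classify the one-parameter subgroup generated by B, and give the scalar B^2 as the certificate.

B^2 term by term: the squares give (-169/191)^2*(e1 e2)^2 + (-288/955)^2*(e1 e3)^2 + (96/191)^2*(e1 e4)^2 + (-432/955)^2*(e1 e5)^2 + (216/955)^2*(e2 e3)^2 + (-72/191)^2*(e2 e4)^2 + (324/955)^2*(e2 e5)^2 = 28561/36481*(-1) + 82944/912025*(-1) + 9216/36481*(-1) + 186624/912025*(+1) + 46656/912025*(-1) + 5184/36481*(-1) + 104976/912025*(+1) = -1 (each basis 2-blade squares to minus the product of its generators' squares); cross terms between blades sharing an index anticommute and cancel; the commuting (index-disjoint) pairs give grade-4 terms 2*c*c'*(blade product), which cancel blade by blade — e1 e2 e3 e4: -41472/182405 + 41472/182405 = 0; e1 e2 e3 e5: 186624/912025 - 186624/912025 = 0; e1 e2 e4 e5: -62208/182405 + 62208/182405 = 0 — confirming B is simple. So B^2 = -1.
Answer: rotation, certificate B^2 = -1. One invariant decides it: the square -1 survives every conjugation, and its sign is exactly the classification.


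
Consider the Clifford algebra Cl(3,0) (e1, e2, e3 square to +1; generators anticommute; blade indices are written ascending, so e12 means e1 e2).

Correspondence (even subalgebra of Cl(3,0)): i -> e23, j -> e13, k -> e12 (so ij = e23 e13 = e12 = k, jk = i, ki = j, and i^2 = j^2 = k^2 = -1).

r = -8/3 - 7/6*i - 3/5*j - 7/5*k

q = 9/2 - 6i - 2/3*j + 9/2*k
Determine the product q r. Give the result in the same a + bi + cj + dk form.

In blades: q = 9/2 + 9/2*e12 - 2/3*e13 - 6*e23, r = -8/3 - 7/5*e12 - 3/5*e13 - 7/6*e23.
Distribute q over r term by term (generator squares from the signature, products reordered to ascending indices): (9/2)*r = -12 - 63/10*e12 - 27/10*e13 - 21/4*e23; (9/2*e12)*r = 63/10 - 12*e12 - 21/4*e13 + 27/10*e23; (-2/3*e13)*r = -2/5 - 7/9*e12 + 16/9*e13 + 14/15*e23; (-6*e23)*r = -7 + 18/5*e12 - 42/5*e13 + 16*e23.
Sum: -131/10 - 1393/90*e12 - 2623/180*e13 + 863/60*e23; translating back through the correspondence:
Answer: -131/10 + 863/60*i - 2623/180*j - 1393/90*k


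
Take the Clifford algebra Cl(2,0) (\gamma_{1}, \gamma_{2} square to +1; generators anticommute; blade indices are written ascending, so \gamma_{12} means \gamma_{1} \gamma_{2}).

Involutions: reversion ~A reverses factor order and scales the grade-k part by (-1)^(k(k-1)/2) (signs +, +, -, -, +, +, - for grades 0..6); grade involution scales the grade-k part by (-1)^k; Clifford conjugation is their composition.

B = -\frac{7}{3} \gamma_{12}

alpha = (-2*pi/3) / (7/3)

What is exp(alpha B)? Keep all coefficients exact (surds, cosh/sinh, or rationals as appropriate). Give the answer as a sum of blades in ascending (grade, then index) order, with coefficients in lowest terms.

B^2 = (-\frac{7}{3})^2*(\gamma_{12})^2 = \frac{49}{9}*(-1) = -\frac{49}{9} (a basis 2-blade squares to minus the product of its generators' squares).
B^2 = -\frac{49}{9} — the series telescopes trigonometrically here: l = \frac{7}{3}, alpha*l = - \frac{2 \pi}{3}, so exp(alpha B) = cos(- \frac{2 \pi}{3}) + (sin(- \frac{2 \pi}{3})/(\frac{7}{3}))*B = - \frac{1}{2} + (- \frac{3 \sqrt{3}}{14})*B.
Answer: - \frac{1}{2} + \frac{\sqrt{3}}{2} \gamma_{12}


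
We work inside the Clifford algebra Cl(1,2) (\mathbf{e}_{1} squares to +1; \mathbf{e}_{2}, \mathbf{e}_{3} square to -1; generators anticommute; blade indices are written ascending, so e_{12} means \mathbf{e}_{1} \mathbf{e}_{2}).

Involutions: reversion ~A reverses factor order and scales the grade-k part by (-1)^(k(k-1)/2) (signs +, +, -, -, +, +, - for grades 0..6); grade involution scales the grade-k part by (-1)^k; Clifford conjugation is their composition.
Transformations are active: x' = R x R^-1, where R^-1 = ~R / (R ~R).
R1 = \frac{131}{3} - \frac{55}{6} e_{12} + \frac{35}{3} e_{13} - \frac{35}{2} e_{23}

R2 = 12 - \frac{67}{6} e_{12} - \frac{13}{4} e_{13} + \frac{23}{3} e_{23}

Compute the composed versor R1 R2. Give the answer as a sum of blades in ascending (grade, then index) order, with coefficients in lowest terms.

Distribute over the terms of R1 (each basis-blade product reordered to ascending indices, repeated generators contracted through their squares):
(\frac{131}{3}) R2 = 524 - \frac{8777}{18} e_{12} - \frac{1703}{12} e_{13} + \frac{3013}{9} e_{23}
(-\frac{55}{6} e_{12}) R2 = \frac{3685}{36} - 110 e_{12} + \frac{1265}{18} e_{13} - \frac{715}{24} e_{23}
(\frac{35}{3} e_{13}) R2 = -\frac{455}{12} + \frac{805}{9} e_{12} + 140 e_{13} - \frac{2345}{18} e_{23}
(-\frac{35}{2} e_{23}) R2 = \frac{805}{6} - \frac{455}{8} e_{12} + \frac{2345}{12} e_{13} - 210 e_{23}
Summing the partial products and collecting blades:
Answer: \frac{13007}{18} - \frac{13561}{24} e_{12} + \frac{2374}{9} e_{13} - \frac{847}{24} e_{23}


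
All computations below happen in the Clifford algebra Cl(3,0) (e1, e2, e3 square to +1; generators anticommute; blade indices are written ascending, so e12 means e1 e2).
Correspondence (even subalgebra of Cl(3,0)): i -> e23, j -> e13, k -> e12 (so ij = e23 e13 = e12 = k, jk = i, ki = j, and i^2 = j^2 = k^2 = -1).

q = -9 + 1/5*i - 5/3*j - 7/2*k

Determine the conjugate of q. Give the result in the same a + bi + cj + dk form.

In blades: q = -9 - 7/2*e12 - 5/3*e13 + 1/5*e23.
Quaternion conjugation is reversion on the even subalgebra: the scalar is fixed and every grade-2 blade flips sign, giving -9 + 7/2*e12 + 5/3*e13 - 1/5*e23; translating back:
Answer: -9 - 1/5*i + 5/3*j + 7/2*k


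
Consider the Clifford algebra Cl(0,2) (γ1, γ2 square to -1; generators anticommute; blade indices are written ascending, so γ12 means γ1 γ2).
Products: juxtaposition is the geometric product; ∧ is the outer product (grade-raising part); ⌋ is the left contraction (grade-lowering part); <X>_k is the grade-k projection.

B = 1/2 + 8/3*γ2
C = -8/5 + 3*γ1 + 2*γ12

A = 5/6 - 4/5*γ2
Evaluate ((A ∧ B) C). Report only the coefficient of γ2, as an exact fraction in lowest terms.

step 1: 5/12 + 82/45*γ2
step 2: -2/3 + 881/180*γ1 - 656/225*γ2 - 139/30*γ12
Answer: -656/225


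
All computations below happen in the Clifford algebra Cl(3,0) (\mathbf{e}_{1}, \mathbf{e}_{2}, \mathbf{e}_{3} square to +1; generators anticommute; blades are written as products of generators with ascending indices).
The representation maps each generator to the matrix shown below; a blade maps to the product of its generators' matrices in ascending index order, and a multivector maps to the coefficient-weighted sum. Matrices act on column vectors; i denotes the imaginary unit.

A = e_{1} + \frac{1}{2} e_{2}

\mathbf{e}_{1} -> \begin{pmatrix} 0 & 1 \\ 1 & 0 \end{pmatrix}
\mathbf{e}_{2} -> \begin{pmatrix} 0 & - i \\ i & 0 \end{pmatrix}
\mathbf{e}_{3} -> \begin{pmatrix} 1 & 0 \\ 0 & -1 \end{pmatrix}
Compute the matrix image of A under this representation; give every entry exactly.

M = (1)*rho(e_{1}) + (\frac{1}{2})*rho(e_{2}), summed entrywise:
Answer: \begin{pmatrix} 0 & 1 - \frac{i}{2} \\ 1 + \frac{i}{2} & 0 \end{pmatrix}


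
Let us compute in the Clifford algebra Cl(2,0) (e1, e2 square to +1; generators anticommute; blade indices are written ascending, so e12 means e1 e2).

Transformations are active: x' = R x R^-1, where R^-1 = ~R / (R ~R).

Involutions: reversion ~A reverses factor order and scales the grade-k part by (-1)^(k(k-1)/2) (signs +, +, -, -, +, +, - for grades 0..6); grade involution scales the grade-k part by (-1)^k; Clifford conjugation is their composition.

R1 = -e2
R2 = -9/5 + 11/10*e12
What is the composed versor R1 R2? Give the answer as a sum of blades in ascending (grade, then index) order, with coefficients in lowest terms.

Distribute over the terms of R1 (each basis-blade product reordered to ascending indices, repeated generators contracted through their squares):
(-e2) R2 = 11/10*e1 + 9/5*e2
Answer: 11/10*e1 + 9/5*e2


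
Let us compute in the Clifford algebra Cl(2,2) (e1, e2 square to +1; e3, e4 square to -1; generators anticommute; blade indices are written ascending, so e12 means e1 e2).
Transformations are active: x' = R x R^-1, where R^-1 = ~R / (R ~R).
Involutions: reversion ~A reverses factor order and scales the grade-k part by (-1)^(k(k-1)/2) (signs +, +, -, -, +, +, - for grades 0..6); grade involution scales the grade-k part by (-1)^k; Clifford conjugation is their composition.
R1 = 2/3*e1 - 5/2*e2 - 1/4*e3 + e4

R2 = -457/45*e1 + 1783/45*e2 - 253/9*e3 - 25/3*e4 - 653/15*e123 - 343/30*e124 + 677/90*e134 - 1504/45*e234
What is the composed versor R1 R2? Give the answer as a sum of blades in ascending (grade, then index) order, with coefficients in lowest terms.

Distribute over the terms of R1 (each basis-blade product reordered to ascending indices, repeated generators contracted through their squares):
(2/3*e1) R2 = -914/135 + 3566/135*e12 - 506/27*e13 - 50/9*e14 - 1306/45*e23 - 343/45*e24 + 677/135*e34 - 3008/135*e1234
(-5/2*e2) R2 = -1783/18 - 457/18*e12 - 653/6*e13 - 343/12*e14 + 1265/18*e23 + 125/6*e24 + 752/9*e34 + 677/36*e1234
(-1/4*e3) R2 = -253/36 - 653/60*e12 - 457/180*e13 - 677/360*e14 + 1783/180*e23 + 376/45*e24 + 25/12*e34 + 343/120*e1234
(e4) R2 = 25/3 + 343/30*e12 - 677/90*e13 + 457/45*e14 + 1504/45*e23 - 1783/45*e24 + 253/9*e34 + 653/15*e1234
Summing the partial products and collecting blades:
Answer: -56441/540 + 851/540*e12 - 74323/540*e13 - 9311/360*e14 + 1015/12*e23 - 325/18*e24 + 64133/540*e34 + 46349/1080*e1234


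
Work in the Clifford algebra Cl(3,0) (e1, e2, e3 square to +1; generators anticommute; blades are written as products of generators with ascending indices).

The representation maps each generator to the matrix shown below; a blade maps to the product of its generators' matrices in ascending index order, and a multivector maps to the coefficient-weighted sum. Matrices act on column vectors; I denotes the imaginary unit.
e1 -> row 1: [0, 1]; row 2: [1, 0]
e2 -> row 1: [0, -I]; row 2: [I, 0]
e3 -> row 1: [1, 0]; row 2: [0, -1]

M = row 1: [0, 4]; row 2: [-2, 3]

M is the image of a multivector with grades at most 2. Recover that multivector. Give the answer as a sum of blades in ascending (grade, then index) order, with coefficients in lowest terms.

Method: 1, rho(e1), rho(e2), rho(e3) form a trace-orthogonal basis of the 2x2 complex matrices (tr(X Y) = 2 if X = Y, else 0), so M = m0*1 + m1*rho(e1) + m2*rho(e2) + m3*rho(e3) with m0 = tr(M)/2 = 3/2, m1 = tr(M rho(e1))/2 = 1, m2 = tr(M rho(e2))/2 = 3*I, m3 = tr(M rho(e3))/2 = -3/2.
Multiplying table entries, the bivector images are rho(e1 e2) = I*rho(e3), rho(e1 e3) = -I*rho(e2), rho(e2 e3) = I*rho(e1); with real blade coefficients the real parts of m0..m3 are the coefficients of 1, e1, e2, e3 and the imaginary parts give the bivectors (e2 e3: Im m1, e1 e3: -Im m2, e1 e2: Im m3).
Answer: 3/2 + e1 - 3/2*e3 - 3*e1 e3


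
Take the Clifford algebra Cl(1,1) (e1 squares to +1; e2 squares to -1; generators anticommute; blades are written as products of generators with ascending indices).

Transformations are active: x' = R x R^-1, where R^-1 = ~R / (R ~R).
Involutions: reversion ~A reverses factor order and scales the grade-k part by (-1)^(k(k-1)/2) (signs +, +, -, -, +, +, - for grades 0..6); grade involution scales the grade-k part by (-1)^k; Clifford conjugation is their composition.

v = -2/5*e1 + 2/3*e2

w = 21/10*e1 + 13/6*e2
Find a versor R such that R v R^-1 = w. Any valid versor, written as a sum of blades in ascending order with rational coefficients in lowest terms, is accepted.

Equal squares first: v^2 = w^2 = -64/225. Then v + w = 17/10*e1 + 17/6*e2 is a versor taking v to w, provided it is invertible.
Answer: 17/10*e1 + 17/6*e2


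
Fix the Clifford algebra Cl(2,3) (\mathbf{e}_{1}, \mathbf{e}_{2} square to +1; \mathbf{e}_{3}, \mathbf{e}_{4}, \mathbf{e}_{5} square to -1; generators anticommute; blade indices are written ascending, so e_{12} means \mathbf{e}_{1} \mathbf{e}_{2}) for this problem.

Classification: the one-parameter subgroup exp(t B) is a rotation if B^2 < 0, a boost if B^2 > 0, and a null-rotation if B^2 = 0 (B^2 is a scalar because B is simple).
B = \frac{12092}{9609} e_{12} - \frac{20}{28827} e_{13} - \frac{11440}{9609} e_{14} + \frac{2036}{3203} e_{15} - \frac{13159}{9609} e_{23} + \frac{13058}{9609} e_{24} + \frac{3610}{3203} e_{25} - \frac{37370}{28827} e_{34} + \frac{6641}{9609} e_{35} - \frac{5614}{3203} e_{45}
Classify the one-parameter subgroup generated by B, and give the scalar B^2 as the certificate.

B^2 term by term: the squares give (\frac{12092}{9609})^2*(e_{12})^2 + (-\frac{20}{28827})^2*(e_{13})^2 + (-\frac{11440}{9609})^2*(e_{14})^2 + (\frac{2036}{3203})^2*(e_{15})^2 + (-\frac{13159}{9609})^2*(e_{23})^2 + (\frac{13058}{9609})^2*(e_{24})^2 + (\frac{3610}{3203})^2*(e_{25})^2 + (-\frac{37370}{28827})^2*(e_{34})^2 + (\frac{6641}{9609})^2*(e_{35})^2 + (-\frac{5614}{3203})^2*(e_{45})^2 = \frac{146216464}{92332881}*(-1) + \frac{400}{830995929}*(+1) + \frac{130873600}{92332881}*(+1) + \frac{4145296}{10259209}*(+1) + \frac{173159281}{92332881}*(+1) + \frac{170511364}{92332881}*(+1) + \frac{13032100}{10259209}*(+1) + \frac{1396516900}{830995929}*(-1) + \frac{44102881}{92332881}*(-1) + \frac{31516996}{10259209}*(-1) = 0 (each basis 2-blade squares to minus the product of its generators' squares); cross terms between blades sharing an index anticommute and cancel; the commuting (index-disjoint) pairs give grade-4 terms 2*c*c'*(blade product), which cancel blade by blade — e_{1234}: -\frac{903756080}{276998643} + \frac{522320}{276998643} + \frac{301077920}{92332881} = 0; e_{1235}: \frac{160605944}{92332881} + \frac{144400}{92332881} - \frac{53583448}{30777627} = 0; e_{1245}: -\frac{135768976}{30777627} + \frac{82596800}{30777627} + \frac{53172176}{30777627} = 0; e_{1345}: \frac{224560}{92332881} + \frac{151946080}{92332881} - \frac{152170640}{92332881} = 0; e_{2345}: \frac{147749252}{30777627} - \frac{173436356}{92332881} - \frac{269811400}{92332881} = 0 — confirming B is simple. So B^2 = 0.
Answer: null-rotation, certificate B^2 = 0. Key observation: B^2 = 0 is a conjugation invariant, so its sign decides the class regardless of the surface form of B.
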